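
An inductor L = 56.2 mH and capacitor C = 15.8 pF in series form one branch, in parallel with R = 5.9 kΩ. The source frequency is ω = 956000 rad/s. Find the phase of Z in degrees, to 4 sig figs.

-25.31°

X_L = ωL = 53730 Ω
X_C = 1/(ωC) = 66200 Ω
Branch 1: Z₁ = R = 5900 Ω
Branch 2 (series LC): Z₂ = j(X_L − X_C) = −j12480 Ω
Parallel: Z = Z₁Z₂/(Z₁+Z₂), |Z| = 5334 Ω, ∠Z = -25.31°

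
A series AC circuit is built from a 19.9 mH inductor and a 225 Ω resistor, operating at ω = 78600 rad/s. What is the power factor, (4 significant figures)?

X_L = ωL = 1564 Ω
Z = 225.0 + j1564 Ω
|Z| = √(225.0² + 1564²) = 1580 Ω
∠Z = arctan(1564/225.0) = 81.81°
cos φ = cos(81.81°) = 0.1424

0.1424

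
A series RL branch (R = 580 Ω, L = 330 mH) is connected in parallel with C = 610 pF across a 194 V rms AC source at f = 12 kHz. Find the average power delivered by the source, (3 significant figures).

ω = 2πf = 75400 rad/s
X_L = ωL = 24900 Ω
X_C = 1/(ωC) = 21700 Ω
Branch 1 (R+jX_L): Z₁ = 580 + j24900 Ω, |Z₁| = 24900 Ω
Branch 2 (−jX_C): Z₂ = −j21700 Ω
Parallel: Z = Z₁Z₂/(Z₁+Z₂), |Z| = 170000 Ω, ∠Z = -80.9°
I = V/|Z| = 1.14 mA
P = VI cos φ = 194 × 0.00114 × cos(-80.9°) = 35.2 mW

35.2 mW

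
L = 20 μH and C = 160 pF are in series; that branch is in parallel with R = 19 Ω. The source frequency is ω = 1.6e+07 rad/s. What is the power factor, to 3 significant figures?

0.966

X_L = ωL = 320 Ω
X_C = 1/(ωC) = 391 Ω
Branch 1: Z₁ = R = 19.0 Ω
Branch 2 (series LC): Z₂ = j(X_L − X_C) = −j70.6 Ω
Parallel: Z = Z₁Z₂/(Z₁+Z₂), |Z| = 18.3 Ω, ∠Z = -15.1°
cos φ = cos(-15.1°) = 0.966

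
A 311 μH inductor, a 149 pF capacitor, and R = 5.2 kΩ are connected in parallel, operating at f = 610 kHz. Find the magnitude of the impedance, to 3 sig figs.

3030 Ω

ω = 2πf = 3.833e+06 rad/s
X_L = ωL = 1190 Ω
X_C = 1/(ωC) = 1750 Ω
Parallel: admittances add. Y = 1/R + 1/(jωL) + jωC
Y = (0.000192 − j0.000268) S
|Y| = 0.000330 S → |Z| = 1/|Y| = 3030 Ω, ∠Z = −∠Y = 54.3°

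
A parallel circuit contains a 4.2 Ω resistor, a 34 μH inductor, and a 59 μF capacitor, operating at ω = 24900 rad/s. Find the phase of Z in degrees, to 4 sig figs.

-50.41°

X_L = ωL = 0.8466 Ω
X_C = 1/(ωC) = 0.6807 Ω
Parallel: admittances add. Y = 1/R + 1/(jωL) + jωC
Y = (0.2381 + j0.2879) S
|Y| = 0.3736 S → |Z| = 1/|Y| = 2.677 Ω, ∠Z = −∠Y = -50.41°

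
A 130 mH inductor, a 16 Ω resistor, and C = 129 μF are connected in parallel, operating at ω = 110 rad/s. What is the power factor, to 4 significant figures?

X_L = ωL = 14.30 Ω
X_C = 1/(ωC) = 70.47 Ω
Parallel: admittances add. Y = 1/R + 1/(jωL) + jωC
Y = (0.06250 − j0.05574) S
|Y| = 0.08374 S → |Z| = 1/|Y| = 11.94 Ω, ∠Z = −∠Y = 41.73°
cos φ = cos(41.73°) = 0.7463

0.7463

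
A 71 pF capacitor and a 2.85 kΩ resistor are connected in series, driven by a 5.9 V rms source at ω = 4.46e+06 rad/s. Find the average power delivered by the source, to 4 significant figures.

X_C = 1/(ωC) = 3158 Ω
Z = 2850 − j3158 Ω
|Z| = √(2850² + 3158²) = 4254 Ω
∠Z = arctan(-3158/2850) = -47.93°
I = V/|Z| = 1.387 mA
P = VI cos φ = 5.9 × 0.001387 × cos(-47.93°) = 5.483 mW

5.483 mW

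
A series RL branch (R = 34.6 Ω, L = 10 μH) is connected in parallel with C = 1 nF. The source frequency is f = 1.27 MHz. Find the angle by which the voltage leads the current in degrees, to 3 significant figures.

29.3°

ω = 2πf = 7.98e+06 rad/s
X_L = ωL = 79.8 Ω
X_C = 1/(ωC) = 125 Ω
Branch 1 (R+jX_L): Z₁ = 34.6 + j79.8 Ω, |Z₁| = 87.0 Ω
Branch 2 (−jX_C): Z₂ = −j125 Ω
Parallel: Z = Z₁Z₂/(Z₁+Z₂), |Z| = 191 Ω, ∠Z = 29.3°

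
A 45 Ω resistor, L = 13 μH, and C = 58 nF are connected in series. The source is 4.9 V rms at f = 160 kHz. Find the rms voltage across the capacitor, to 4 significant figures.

1.860 V

ω = 2πf = 1.005e+06 rad/s
X_L = ωL = 13.07 Ω
X_C = 1/(ωC) = 17.15 Ω
Net reactance X = X_L − X_C = -4.081 Ω
Z = 45.00 − j4.081 Ω
|Z| = √(45.00² + 4.081²) = 45.18 Ω
I = V/|Z| = 108.4 mA
V_C = I·|Z_C| = 0.1084 × 17.15 = 1.860 V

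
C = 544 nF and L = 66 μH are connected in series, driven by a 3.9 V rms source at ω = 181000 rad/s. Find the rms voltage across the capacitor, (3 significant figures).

X_L = ωL = 11.9 Ω
X_C = 1/(ωC) = 10.2 Ω
Net reactance X = X_L − X_C = 1.79 Ω
Z = j1.79 Ω
|Z| = √(0² + 1.79²) = 1.79 Ω
I = V/|Z| = 2.18 A
V_C = I·|Z_C| = 2.18 × 10.2 = 22.1 V

22.1 V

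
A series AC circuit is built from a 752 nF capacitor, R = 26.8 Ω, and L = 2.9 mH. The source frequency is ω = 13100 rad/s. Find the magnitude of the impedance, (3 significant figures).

68.9 Ω

X_L = ωL = 38.0 Ω
X_C = 1/(ωC) = 102 Ω
Net reactance X = X_L − X_C = -63.5 Ω
Z = 26.8 − j63.5 Ω
|Z| = √(26.8² + 63.5²) = 68.9 Ω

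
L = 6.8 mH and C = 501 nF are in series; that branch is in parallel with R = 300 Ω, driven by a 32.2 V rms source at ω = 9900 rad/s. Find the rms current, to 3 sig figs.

X_L = ωL = 67.3 Ω
X_C = 1/(ωC) = 202 Ω
Branch 1: Z₁ = R = 300 Ω
Branch 2 (series LC): Z₂ = j(X_L − X_C) = −j134 Ω
Parallel: Z = Z₁Z₂/(Z₁+Z₂), |Z| = 123 Ω, ∠Z = -65.9°
I = V/|Z| = 32.2/123 = 263 mA

263 mA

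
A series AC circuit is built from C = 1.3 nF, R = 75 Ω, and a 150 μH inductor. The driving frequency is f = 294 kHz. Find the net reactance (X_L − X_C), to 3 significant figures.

ω = 2πf = 1.847e+06 rad/s
X_L = ωL = 277 Ω
X_C = 1/(ωC) = 416 Ω
X = 277 − 416 = -139 Ω

-139 Ω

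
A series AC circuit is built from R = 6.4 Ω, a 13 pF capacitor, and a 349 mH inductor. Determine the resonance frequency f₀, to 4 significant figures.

ω₀ = 1/√(LC) = 1/√(0.349 × 1.3e-11) = 469500 rad/s
f₀ = ω₀/(2π) = 74.72 kHz

74.72 kHz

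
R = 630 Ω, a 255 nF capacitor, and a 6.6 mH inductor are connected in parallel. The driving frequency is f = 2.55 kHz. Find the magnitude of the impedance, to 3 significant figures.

ω = 2πf = 16020 rad/s
X_L = ωL = 106 Ω
X_C = 1/(ωC) = 245 Ω
Parallel: admittances add. Y = 1/R + 1/(jωL) + jωC
Y = (0.00159 − j0.00537) S
|Y| = 0.00560 S → |Z| = 1/|Y| = 179 Ω, ∠Z = −∠Y = 73.5°

179 Ω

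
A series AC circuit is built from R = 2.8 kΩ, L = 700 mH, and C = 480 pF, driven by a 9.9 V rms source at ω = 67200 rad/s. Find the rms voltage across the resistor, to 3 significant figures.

X_L = ωL = 47000 Ω
X_C = 1/(ωC) = 31000 Ω
Net reactance X = X_L − X_C = 16000 Ω
Z = 2800 + j16000 Ω
|Z| = √(2800² + 16000²) = 16300 Ω
I = V/|Z| = 608 μA
V_R = I·|Z_R| = 0.000608 × 2800 = 1.70 V

1.70 V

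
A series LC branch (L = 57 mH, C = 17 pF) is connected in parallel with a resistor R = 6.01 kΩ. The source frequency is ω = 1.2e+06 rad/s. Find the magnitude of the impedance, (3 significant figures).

X_L = ωL = 68400 Ω
X_C = 1/(ωC) = 49000 Ω
Branch 1: Z₁ = R = 6010 Ω
Branch 2 (series LC): Z₂ = j(X_L − X_C) = j19400 Ω
Parallel: Z = Z₁Z₂/(Z₁+Z₂), |Z| = 5740 Ω, ∠Z = 17.2°

5740 Ω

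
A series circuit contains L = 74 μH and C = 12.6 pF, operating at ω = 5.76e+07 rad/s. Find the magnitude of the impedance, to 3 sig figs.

X_L = ωL = 4260 Ω
X_C = 1/(ωC) = 1380 Ω
Net reactance X = X_L − X_C = 2880 Ω
Z = j2880 Ω
|Z| = √(0² + 2880²) = 2880 Ω

2880 Ω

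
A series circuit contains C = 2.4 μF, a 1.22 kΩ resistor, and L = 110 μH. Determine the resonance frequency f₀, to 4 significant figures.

9.795 kHz

ω₀ = 1/√(LC) = 1/√(0.00011 × 2.4e-06) = 61550 rad/s
f₀ = ω₀/(2π) = 9.795 kHz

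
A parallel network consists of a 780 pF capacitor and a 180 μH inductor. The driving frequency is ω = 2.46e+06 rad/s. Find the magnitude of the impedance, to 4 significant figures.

X_L = ωL = 442.8 Ω
X_C = 1/(ωC) = 521.2 Ω
Parallel: admittances add. Y = 1/(jωL) + jωC
Y = (0 − j0.0003396) S
|Y| = 0.0003396 S → |Z| = 1/|Y| = 2945 Ω, ∠Z = −∠Y = 90.00°

2945 Ω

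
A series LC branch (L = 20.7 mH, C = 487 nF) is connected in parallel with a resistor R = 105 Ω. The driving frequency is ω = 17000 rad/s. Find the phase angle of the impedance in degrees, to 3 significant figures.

24.4°

X_L = ωL = 352 Ω
X_C = 1/(ωC) = 121 Ω
Branch 1: Z₁ = R = 105 Ω
Branch 2 (series LC): Z₂ = j(X_L − X_C) = j231 Ω
Parallel: Z = Z₁Z₂/(Z₁+Z₂), |Z| = 95.6 Ω, ∠Z = 24.4°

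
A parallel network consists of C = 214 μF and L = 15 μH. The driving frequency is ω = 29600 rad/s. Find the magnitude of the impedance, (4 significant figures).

X_L = ωL = 0.4440 Ω
X_C = 1/(ωC) = 0.1579 Ω
Parallel: admittances add. Y = 1/(jωL) + jωC
Y = (0 + j4.082) S
|Y| = 4.082 S → |Z| = 1/|Y| = 0.2450 Ω, ∠Z = −∠Y = -90.00°

0.2450 Ω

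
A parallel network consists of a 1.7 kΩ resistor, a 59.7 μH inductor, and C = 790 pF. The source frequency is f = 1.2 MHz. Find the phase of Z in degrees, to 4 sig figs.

ω = 2πf = 7.54e+06 rad/s
X_L = ωL = 450.1 Ω
X_C = 1/(ωC) = 167.9 Ω
Parallel: admittances add. Y = 1/R + 1/(jωL) + jωC
Y = (0.0005882 + j0.003735) S
|Y| = 0.003781 S → |Z| = 1/|Y| = 264.5 Ω, ∠Z = −∠Y = -81.05°

-81.05°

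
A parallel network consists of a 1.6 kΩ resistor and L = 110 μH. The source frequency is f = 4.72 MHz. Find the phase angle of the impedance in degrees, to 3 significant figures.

ω = 2πf = 2.966e+07 rad/s
X_L = ωL = 3260 Ω
Parallel: admittances add. Y = 1/R + 1/(jωL)
Y = (0.000625 − j0.000307) S
|Y| = 0.000696 S → |Z| = 1/|Y| = 1440 Ω, ∠Z = −∠Y = 26.1°

26.1°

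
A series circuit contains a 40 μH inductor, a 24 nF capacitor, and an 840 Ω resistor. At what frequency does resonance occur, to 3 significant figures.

162 kHz

ω₀ = 1/√(LC) = 1/√(4e-05 × 2.4e-08) = 1.021e+06 rad/s
f₀ = ω₀/(2π) = 162 kHz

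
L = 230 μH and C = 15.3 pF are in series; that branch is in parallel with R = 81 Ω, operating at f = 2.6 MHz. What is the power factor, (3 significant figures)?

0.949

ω = 2πf = 1.634e+07 rad/s
X_L = ωL = 3760 Ω
X_C = 1/(ωC) = 4000 Ω
Branch 1: Z₁ = R = 81.0 Ω
Branch 2 (series LC): Z₂ = j(X_L − X_C) = −j244 Ω
Parallel: Z = Z₁Z₂/(Z₁+Z₂), |Z| = 76.9 Ω, ∠Z = -18.4°
cos φ = cos(-18.4°) = 0.949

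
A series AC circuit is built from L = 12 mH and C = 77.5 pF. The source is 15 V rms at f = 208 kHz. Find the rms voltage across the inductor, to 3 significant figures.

ω = 2πf = 1.307e+06 rad/s
X_L = ωL = 15700 Ω
X_C = 1/(ωC) = 9870 Ω
Net reactance X = X_L − X_C = 5810 Ω
Z = j5810 Ω
|Z| = √(0² + 5810²) = 5810 Ω
I = V/|Z| = 2.58 mA
V_L = I·|Z_L| = 0.00258 × 15700 = 40.5 V

40.5 V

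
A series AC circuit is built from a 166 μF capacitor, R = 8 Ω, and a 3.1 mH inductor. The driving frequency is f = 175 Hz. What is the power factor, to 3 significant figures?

0.968

ω = 2πf = 1100 rad/s
X_L = ωL = 3.41 Ω
X_C = 1/(ωC) = 5.48 Ω
Net reactance X = X_L − X_C = -2.07 Ω
Z = 8.00 − j2.07 Ω
|Z| = √(8.00² + 2.07²) = 8.26 Ω
∠Z = arctan(-2.07/8.00) = -14.5°
cos φ = cos(-14.5°) = 0.968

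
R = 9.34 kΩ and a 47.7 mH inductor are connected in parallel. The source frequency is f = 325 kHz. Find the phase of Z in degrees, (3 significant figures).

ω = 2πf = 2.042e+06 rad/s
X_L = ωL = 97400 Ω
Parallel: admittances add. Y = 1/R + 1/(jωL)
Y = (0.000107 − j1.03e-05) S
|Y| = 0.000108 S → |Z| = 1/|Y| = 9300 Ω, ∠Z = −∠Y = 5.48°

5.48°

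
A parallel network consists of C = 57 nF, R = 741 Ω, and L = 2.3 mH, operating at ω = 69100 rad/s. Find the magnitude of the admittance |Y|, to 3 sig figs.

2.71 mS

X_L = ωL = 159 Ω
X_C = 1/(ωC) = 254 Ω
Parallel: admittances add. Y = 1/R + 1/(jωL) + jωC
Y = (0.00135 − j0.00235) S
|Y| = 0.00271 S → |Z| = 1/|Y| = 369 Ω, ∠Z = −∠Y = 60.2°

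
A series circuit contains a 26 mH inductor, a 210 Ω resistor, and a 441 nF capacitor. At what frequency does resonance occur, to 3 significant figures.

1.49 kHz

ω₀ = 1/√(LC) = 1/√(0.026 × 4.41e-07) = 9339 rad/s
f₀ = ω₀/(2π) = 1.49 kHz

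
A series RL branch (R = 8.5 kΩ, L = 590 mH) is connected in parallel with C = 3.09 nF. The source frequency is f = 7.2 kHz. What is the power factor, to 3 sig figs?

0.102

ω = 2πf = 45240 rad/s
X_L = ωL = 26700 Ω
X_C = 1/(ωC) = 7150 Ω
Branch 1 (R+jX_L): Z₁ = 8500 + j26700 Ω, |Z₁| = 28000 Ω
Branch 2 (−jX_C): Z₂ = −j7150 Ω
Parallel: Z = Z₁Z₂/(Z₁+Z₂), |Z| = 9410 Ω, ∠Z = -84.2°
cos φ = cos(-84.2°) = 0.102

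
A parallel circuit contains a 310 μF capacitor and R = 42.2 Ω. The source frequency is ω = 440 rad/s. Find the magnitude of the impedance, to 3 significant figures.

X_C = 1/(ωC) = 7.33 Ω
Parallel: admittances add. Y = 1/R + jωC
Y = (0.0237 + j0.136) S
|Y| = 0.138 S → |Z| = 1/|Y| = 7.22 Ω, ∠Z = −∠Y = -80.1°

7.22 Ω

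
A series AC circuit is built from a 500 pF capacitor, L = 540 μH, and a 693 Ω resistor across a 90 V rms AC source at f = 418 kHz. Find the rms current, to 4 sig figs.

94.27 mA

ω = 2πf = 2.626e+06 rad/s
X_L = ωL = 1418 Ω
X_C = 1/(ωC) = 761.5 Ω
Net reactance X = X_L − X_C = 656.7 Ω
Z = 693.0 + j656.7 Ω
|Z| = √(693.0² + 656.7²) = 954.8 Ω
I = V/|Z| = 90/954.8 = 94.27 mA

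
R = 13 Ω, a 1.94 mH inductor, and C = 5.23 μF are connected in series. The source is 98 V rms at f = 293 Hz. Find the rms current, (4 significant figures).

969.1 mA

ω = 2πf = 1841 rad/s
X_L = ωL = 3.571 Ω
X_C = 1/(ωC) = 103.9 Ω
Net reactance X = X_L − X_C = -100.3 Ω
Z = 13.00 − j100.3 Ω
|Z| = √(13.00² + 100.3²) = 101.1 Ω
I = V/|Z| = 98/101.1 = 969.1 mA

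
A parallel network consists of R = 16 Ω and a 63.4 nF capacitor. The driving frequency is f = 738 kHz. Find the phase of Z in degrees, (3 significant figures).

-78.0°

ω = 2πf = 4.637e+06 rad/s
X_C = 1/(ωC) = 3.40 Ω
Parallel: admittances add. Y = 1/R + jωC
Y = (0.0625 + j0.294) S
|Y| = 0.301 S → |Z| = 1/|Y| = 3.33 Ω, ∠Z = −∠Y = -78.0°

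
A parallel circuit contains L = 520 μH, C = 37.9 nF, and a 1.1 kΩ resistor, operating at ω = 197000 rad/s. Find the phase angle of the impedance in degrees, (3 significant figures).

68.4°

X_L = ωL = 102 Ω
X_C = 1/(ωC) = 134 Ω
Parallel: admittances add. Y = 1/R + 1/(jωL) + jωC
Y = (0.000909 − j0.00230) S
|Y| = 0.00247 S → |Z| = 1/|Y| = 405 Ω, ∠Z = −∠Y = 68.4°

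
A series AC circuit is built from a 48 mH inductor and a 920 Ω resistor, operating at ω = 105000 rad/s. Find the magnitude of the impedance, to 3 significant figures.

X_L = ωL = 5040 Ω
Z = 920 + j5040 Ω
|Z| = √(920² + 5040²) = 5120 Ω

5120 Ω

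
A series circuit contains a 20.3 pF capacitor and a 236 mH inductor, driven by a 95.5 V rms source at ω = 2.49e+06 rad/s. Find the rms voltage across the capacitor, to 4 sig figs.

3.327 V

X_L = ωL = 587600 Ω
X_C = 1/(ωC) = 19780 Ω
Net reactance X = X_L − X_C = 567900 Ω
Z = j567900 Ω
|Z| = √(0² + 567900²) = 567900 Ω
I = V/|Z| = 168.2 μA
V_C = I·|Z_C| = 0.0001682 × 19780 = 3.327 V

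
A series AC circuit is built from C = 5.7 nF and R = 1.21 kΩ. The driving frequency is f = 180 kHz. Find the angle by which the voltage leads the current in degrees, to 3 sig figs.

ω = 2πf = 1.131e+06 rad/s
X_C = 1/(ωC) = 155 Ω
Z = 1210 − j155 Ω
|Z| = √(1210² + 155²) = 1220 Ω
∠Z = arctan(-155/1210) = -7.31°

-7.31°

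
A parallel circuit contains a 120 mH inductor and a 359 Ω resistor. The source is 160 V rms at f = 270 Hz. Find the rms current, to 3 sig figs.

904 mA

ω = 2πf = 1696 rad/s
X_L = ωL = 204 Ω
Parallel: admittances add. Y = 1/R + 1/(jωL)
Y = (0.00279 − j0.00491) S
|Y| = 0.00565 S → |Z| = 1/|Y| = 177 Ω, ∠Z = −∠Y = 60.4°
I = V/|Z| = 160/177 = 904 mA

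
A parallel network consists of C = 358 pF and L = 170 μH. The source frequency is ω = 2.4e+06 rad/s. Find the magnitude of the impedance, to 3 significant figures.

628 Ω

X_L = ωL = 408 Ω
X_C = 1/(ωC) = 1160 Ω
Parallel: admittances add. Y = 1/(jωL) + jωC
Y = (0 − j0.00159) S
|Y| = 0.00159 S → |Z| = 1/|Y| = 628 Ω, ∠Z = −∠Y = 90.0°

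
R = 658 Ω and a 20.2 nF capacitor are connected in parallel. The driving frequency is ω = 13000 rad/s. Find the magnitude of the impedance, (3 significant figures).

X_C = 1/(ωC) = 3810 Ω
Parallel: admittances add. Y = 1/R + jωC
Y = (0.00152 + j0.000263) S
|Y| = 0.00154 S → |Z| = 1/|Y| = 648 Ω, ∠Z = −∠Y = -9.80°

648 Ω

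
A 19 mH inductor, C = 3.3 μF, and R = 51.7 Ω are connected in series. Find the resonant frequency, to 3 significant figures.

636 Hz

ω₀ = 1/√(LC) = 1/√(0.019 × 3.3e-06) = 3994 rad/s
f₀ = ω₀/(2π) = 636 Hz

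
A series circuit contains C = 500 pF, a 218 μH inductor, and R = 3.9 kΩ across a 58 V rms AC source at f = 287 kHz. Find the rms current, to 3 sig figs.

14.6 mA

ω = 2πf = 1.803e+06 rad/s
X_L = ωL = 393 Ω
X_C = 1/(ωC) = 1110 Ω
Net reactance X = X_L − X_C = -716 Ω
Z = 3900 − j716 Ω
|Z| = √(3900² + 716²) = 3970 Ω
I = V/|Z| = 58/3970 = 14.6 mA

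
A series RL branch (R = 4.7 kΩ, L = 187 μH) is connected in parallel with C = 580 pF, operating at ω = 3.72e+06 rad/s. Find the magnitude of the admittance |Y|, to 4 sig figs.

2.137 mS

X_L = ωL = 695.6 Ω
X_C = 1/(ωC) = 463.5 Ω
Branch 1 (R+jX_L): Z₁ = 4700 + j695.6 Ω, |Z₁| = 4751 Ω
Branch 2 (−jX_C): Z₂ = −j463.5 Ω
Parallel: Z = Z₁Z₂/(Z₁+Z₂), |Z| = 468.0 Ω, ∠Z = -84.41°
|Y| = 1/|Z| = 2.137 mS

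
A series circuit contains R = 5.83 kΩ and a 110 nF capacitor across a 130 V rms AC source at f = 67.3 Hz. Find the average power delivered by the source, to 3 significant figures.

199 mW

ω = 2πf = 422.9 rad/s
X_C = 1/(ωC) = 21500 Ω
Z = 5830 − j21500 Ω
|Z| = √(5830² + 21500²) = 22300 Ω
∠Z = arctan(-21500/5830) = -74.8°
I = V/|Z| = 5.84 mA
P = VI cos φ = 130 × 0.00584 × cos(-74.8°) = 199 mW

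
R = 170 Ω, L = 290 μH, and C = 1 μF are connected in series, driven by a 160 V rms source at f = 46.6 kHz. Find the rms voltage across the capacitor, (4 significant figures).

ω = 2πf = 292800 rad/s
X_L = ωL = 84.91 Ω
X_C = 1/(ωC) = 3.415 Ω
Net reactance X = X_L − X_C = 81.50 Ω
Z = 170.0 + j81.50 Ω
|Z| = √(170.0² + 81.50²) = 188.5 Ω
I = V/|Z| = 848.7 mA
V_C = I·|Z_C| = 0.8487 × 3.415 = 2.899 V

2.899 V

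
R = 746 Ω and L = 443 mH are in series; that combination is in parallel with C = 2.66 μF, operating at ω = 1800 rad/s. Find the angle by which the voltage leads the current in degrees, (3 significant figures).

X_L = ωL = 797 Ω
X_C = 1/(ωC) = 209 Ω
Branch 1 (R+jX_L): Z₁ = 746 + j797 Ω, |Z₁| = 1090 Ω
Branch 2 (−jX_C): Z₂ = −j209 Ω
Parallel: Z = Z₁Z₂/(Z₁+Z₂), |Z| = 240 Ω, ∠Z = -81.4°

-81.4°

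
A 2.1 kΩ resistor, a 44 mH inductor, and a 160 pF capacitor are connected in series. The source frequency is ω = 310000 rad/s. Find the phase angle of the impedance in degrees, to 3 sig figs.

X_L = ωL = 13600 Ω
X_C = 1/(ωC) = 20200 Ω
Net reactance X = X_L − X_C = -6520 Ω
Z = 2100 − j6520 Ω
|Z| = √(2100² + 6520²) = 6850 Ω
∠Z = arctan(-6520/2100) = -72.2°

-72.2°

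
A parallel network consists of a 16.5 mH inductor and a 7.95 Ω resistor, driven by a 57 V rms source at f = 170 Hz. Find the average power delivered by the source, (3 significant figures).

409 W

ω = 2πf = 1068 rad/s
X_L = ωL = 17.6 Ω
Parallel: admittances add. Y = 1/R + 1/(jωL)
Y = (0.126 − j0.0567) S
|Y| = 0.138 S → |Z| = 1/|Y| = 7.25 Ω, ∠Z = −∠Y = 24.3°
I = V/|Z| = 7.87 A
P = VI cos φ = 57 × 7.87 × cos(24.3°) = 409 W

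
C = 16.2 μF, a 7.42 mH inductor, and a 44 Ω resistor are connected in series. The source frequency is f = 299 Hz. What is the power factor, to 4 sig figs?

0.9187

ω = 2πf = 1879 rad/s
X_L = ωL = 13.94 Ω
X_C = 1/(ωC) = 32.86 Ω
Net reactance X = X_L − X_C = -18.92 Ω
Z = 44.00 − j18.92 Ω
|Z| = √(44.00² + 18.92²) = 47.89 Ω
∠Z = arctan(-18.92/44.00) = -23.27°
cos φ = cos(-23.27°) = 0.9187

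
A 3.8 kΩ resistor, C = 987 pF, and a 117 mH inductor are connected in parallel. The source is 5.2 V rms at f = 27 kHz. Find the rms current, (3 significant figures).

ω = 2πf = 169600 rad/s
X_L = ωL = 19800 Ω
X_C = 1/(ωC) = 5970 Ω
Parallel: admittances add. Y = 1/R + 1/(jωL) + jωC
Y = (0.000263 + j0.000117) S
|Y| = 0.000288 S → |Z| = 1/|Y| = 3470 Ω, ∠Z = −∠Y = -24.0°
I = V/|Z| = 5.2/3470 = 1.50 mA

1.50 mA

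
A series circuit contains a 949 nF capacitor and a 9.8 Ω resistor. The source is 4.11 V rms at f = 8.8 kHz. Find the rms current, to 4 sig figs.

ω = 2πf = 55290 rad/s
X_C = 1/(ωC) = 19.06 Ω
Z = 9.800 − j19.06 Ω
|Z| = √(9.800² + 19.06²) = 21.43 Ω
I = V/|Z| = 4.11/21.43 = 191.8 mA

191.8 mA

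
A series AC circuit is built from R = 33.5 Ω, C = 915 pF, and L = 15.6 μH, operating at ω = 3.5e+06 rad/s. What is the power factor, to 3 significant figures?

0.129

X_L = ωL = 54.6 Ω
X_C = 1/(ωC) = 312 Ω
Net reactance X = X_L − X_C = -258 Ω
Z = 33.5 − j258 Ω
|Z| = √(33.5² + 258²) = 260 Ω
∠Z = arctan(-258/33.5) = -82.6°
cos φ = cos(-82.6°) = 0.129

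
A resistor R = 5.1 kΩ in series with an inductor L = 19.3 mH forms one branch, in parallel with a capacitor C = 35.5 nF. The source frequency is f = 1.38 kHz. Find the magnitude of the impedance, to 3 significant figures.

ω = 2πf = 8671 rad/s
X_L = ωL = 167 Ω
X_C = 1/(ωC) = 3250 Ω
Branch 1 (R+jX_L): Z₁ = 5100 + j167 Ω, |Z₁| = 5100 Ω
Branch 2 (−jX_C): Z₂ = −j3250 Ω
Parallel: Z = Z₁Z₂/(Z₁+Z₂), |Z| = 2780 Ω, ∠Z = -57.0°

2780 Ω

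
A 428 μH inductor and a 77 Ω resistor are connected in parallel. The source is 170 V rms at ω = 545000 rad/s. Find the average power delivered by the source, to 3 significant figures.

X_L = ωL = 233 Ω
Parallel: admittances add. Y = 1/R + 1/(jωL)
Y = (0.0130 − j0.00429) S
|Y| = 0.0137 S → |Z| = 1/|Y| = 73.1 Ω, ∠Z = −∠Y = 18.3°
I = V/|Z| = 2.32 A
P = VI cos φ = 170 × 2.32 × cos(18.3°) = 375 W

375 W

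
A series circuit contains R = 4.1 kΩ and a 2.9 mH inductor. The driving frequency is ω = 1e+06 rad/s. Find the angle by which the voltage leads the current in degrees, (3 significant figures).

35.3°

X_L = ωL = 2900 Ω
Z = 4100 + j2900 Ω
|Z| = √(4100² + 2900²) = 5020 Ω
∠Z = arctan(2900/4100) = 35.3°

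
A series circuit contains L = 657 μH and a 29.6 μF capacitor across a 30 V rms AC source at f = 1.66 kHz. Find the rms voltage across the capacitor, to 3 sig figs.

26.9 V

ω = 2πf = 10430 rad/s
X_L = ωL = 6.85 Ω
X_C = 1/(ωC) = 3.24 Ω
Net reactance X = X_L − X_C = 3.61 Ω
Z = j3.61 Ω
|Z| = √(0² + 3.61²) = 3.61 Ω
I = V/|Z| = 8.30 A
V_C = I·|Z_C| = 8.30 × 3.24 = 26.9 V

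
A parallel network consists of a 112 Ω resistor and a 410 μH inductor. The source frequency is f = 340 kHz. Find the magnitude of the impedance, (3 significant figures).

ω = 2πf = 2.136e+06 rad/s
X_L = ωL = 876 Ω
Parallel: admittances add. Y = 1/R + 1/(jωL)
Y = (0.00893 − j0.00114) S
|Y| = 0.00900 S → |Z| = 1/|Y| = 111 Ω, ∠Z = −∠Y = 7.29°

111 Ω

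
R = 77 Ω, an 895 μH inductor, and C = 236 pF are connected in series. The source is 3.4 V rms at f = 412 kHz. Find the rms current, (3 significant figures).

4.97 mA

ω = 2πf = 2.589e+06 rad/s
X_L = ωL = 2320 Ω
X_C = 1/(ωC) = 1640 Ω
Net reactance X = X_L − X_C = 680 Ω
Z = 77.0 + j680 Ω
|Z| = √(77.0² + 680²) = 684 Ω
I = V/|Z| = 3.4/684 = 4.97 mA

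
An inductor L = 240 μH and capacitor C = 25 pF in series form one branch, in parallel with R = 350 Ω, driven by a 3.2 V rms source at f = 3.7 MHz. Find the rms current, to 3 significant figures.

ω = 2πf = 2.325e+07 rad/s
X_L = ωL = 5580 Ω
X_C = 1/(ωC) = 1720 Ω
Branch 1: Z₁ = R = 350 Ω
Branch 2 (series LC): Z₂ = j(X_L − X_C) = j3860 Ω
Parallel: Z = Z₁Z₂/(Z₁+Z₂), |Z| = 349 Ω, ∠Z = 5.18°
I = V/|Z| = 3.2/349 = 9.18 mA

9.18 mA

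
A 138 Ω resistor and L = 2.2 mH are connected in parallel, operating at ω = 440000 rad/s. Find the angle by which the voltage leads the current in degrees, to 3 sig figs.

X_L = ωL = 968 Ω
Parallel: admittances add. Y = 1/R + 1/(jωL)
Y = (0.00725 − j0.00103) S
|Y| = 0.00732 S → |Z| = 1/|Y| = 137 Ω, ∠Z = −∠Y = 8.11°

8.11°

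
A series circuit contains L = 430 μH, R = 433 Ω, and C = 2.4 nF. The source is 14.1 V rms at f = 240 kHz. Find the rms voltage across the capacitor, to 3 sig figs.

ω = 2πf = 1.508e+06 rad/s
X_L = ωL = 648 Ω
X_C = 1/(ωC) = 276 Ω
Net reactance X = X_L − X_C = 372 Ω
Z = 433 + j372 Ω
|Z| = √(433² + 372²) = 571 Ω
I = V/|Z| = 24.7 mA
V_C = I·|Z_C| = 0.0247 × 276 = 6.82 V

6.82 V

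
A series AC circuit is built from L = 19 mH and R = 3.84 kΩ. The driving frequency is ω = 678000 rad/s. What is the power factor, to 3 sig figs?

0.286

X_L = ωL = 12900 Ω
Z = 3840 + j12900 Ω
|Z| = √(3840² + 12900²) = 13400 Ω
∠Z = arctan(12900/3840) = 73.4°
cos φ = cos(73.4°) = 0.286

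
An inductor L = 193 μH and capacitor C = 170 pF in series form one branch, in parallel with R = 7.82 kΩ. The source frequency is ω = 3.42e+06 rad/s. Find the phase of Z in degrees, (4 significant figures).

X_L = ωL = 660.1 Ω
X_C = 1/(ωC) = 1720 Ω
Branch 1: Z₁ = R = 7820 Ω
Branch 2 (series LC): Z₂ = j(X_L − X_C) = −j1060 Ω
Parallel: Z = Z₁Z₂/(Z₁+Z₂), |Z| = 1050 Ω, ∠Z = -82.28°

-82.28°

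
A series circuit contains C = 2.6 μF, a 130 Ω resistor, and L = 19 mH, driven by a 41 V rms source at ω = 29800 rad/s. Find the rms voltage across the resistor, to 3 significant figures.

9.38 V

X_L = ωL = 566 Ω
X_C = 1/(ωC) = 12.9 Ω
Net reactance X = X_L − X_C = 553 Ω
Z = 130 + j553 Ω
|Z| = √(130² + 553²) = 568 Ω
I = V/|Z| = 72.1 mA
V_R = I·|Z_R| = 0.0721 × 130 = 9.38 V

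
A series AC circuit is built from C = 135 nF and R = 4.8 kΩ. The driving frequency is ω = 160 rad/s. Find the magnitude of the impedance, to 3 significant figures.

46500 Ω

X_C = 1/(ωC) = 46300 Ω
Z = 4800 − j46300 Ω
|Z| = √(4800² + 46300²) = 46500 Ω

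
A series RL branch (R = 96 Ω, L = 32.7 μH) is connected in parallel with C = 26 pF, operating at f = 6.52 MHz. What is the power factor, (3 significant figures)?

0.163

ω = 2πf = 4.097e+07 rad/s
X_L = ωL = 1340 Ω
X_C = 1/(ωC) = 939 Ω
Branch 1 (R+jX_L): Z₁ = 96.0 + j1340 Ω, |Z₁| = 1340 Ω
Branch 2 (−jX_C): Z₂ = −j939 Ω
Parallel: Z = Z₁Z₂/(Z₁+Z₂), |Z| = 3060 Ω, ∠Z = -80.6°
cos φ = cos(-80.6°) = 0.163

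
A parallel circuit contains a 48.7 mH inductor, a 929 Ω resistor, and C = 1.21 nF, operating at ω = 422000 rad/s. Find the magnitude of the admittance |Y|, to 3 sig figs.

1.17 mS

X_L = ωL = 20600 Ω
X_C = 1/(ωC) = 1960 Ω
Parallel: admittances add. Y = 1/R + 1/(jωL) + jωC
Y = (0.00108 + j0.000462) S
|Y| = 0.00117 S → |Z| = 1/|Y| = 854 Ω, ∠Z = −∠Y = -23.2°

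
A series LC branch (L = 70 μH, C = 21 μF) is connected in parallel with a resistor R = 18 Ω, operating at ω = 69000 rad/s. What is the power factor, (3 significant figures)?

0.224

X_L = ωL = 4.83 Ω
X_C = 1/(ωC) = 0.690 Ω
Branch 1: Z₁ = R = 18.0 Ω
Branch 2 (series LC): Z₂ = j(X_L − X_C) = j4.14 Ω
Parallel: Z = Z₁Z₂/(Z₁+Z₂), |Z| = 4.03 Ω, ∠Z = 77.0°
cos φ = cos(77.0°) = 0.224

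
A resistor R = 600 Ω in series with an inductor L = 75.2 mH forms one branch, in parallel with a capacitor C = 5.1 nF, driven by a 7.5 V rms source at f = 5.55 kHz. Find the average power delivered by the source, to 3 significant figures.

4.66 mW

ω = 2πf = 34870 rad/s
X_L = ωL = 2620 Ω
X_C = 1/(ωC) = 5620 Ω
Branch 1 (R+jX_L): Z₁ = 600 + j2620 Ω, |Z₁| = 2690 Ω
Branch 2 (−jX_C): Z₂ = −j5620 Ω
Parallel: Z = Z₁Z₂/(Z₁+Z₂), |Z| = 4940 Ω, ∠Z = 65.8°
I = V/|Z| = 1.52 mA
P = VI cos φ = 7.5 × 0.00152 × cos(65.8°) = 4.66 mW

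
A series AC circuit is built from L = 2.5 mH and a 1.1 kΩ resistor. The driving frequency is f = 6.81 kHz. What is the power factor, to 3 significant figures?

0.995

ω = 2πf = 42790 rad/s
X_L = ωL = 107 Ω
Z = 1100 + j107 Ω
|Z| = √(1100² + 107²) = 1110 Ω
∠Z = arctan(107/1100) = 5.55°
cos φ = cos(5.55°) = 0.995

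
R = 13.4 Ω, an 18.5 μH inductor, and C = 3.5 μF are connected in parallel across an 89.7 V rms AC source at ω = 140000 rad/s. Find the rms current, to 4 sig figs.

11.47 A

X_L = ωL = 2.590 Ω
X_C = 1/(ωC) = 2.041 Ω
Parallel: admittances add. Y = 1/R + 1/(jωL) + jωC
Y = (0.07463 + j0.1039) S
|Y| = 0.1279 S → |Z| = 1/|Y| = 7.817 Ω, ∠Z = −∠Y = -54.31°
I = V/|Z| = 89.7/7.817 = 11.47 A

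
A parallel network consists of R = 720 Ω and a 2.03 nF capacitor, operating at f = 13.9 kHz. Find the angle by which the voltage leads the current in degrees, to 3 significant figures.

-7.27°

ω = 2πf = 87340 rad/s
X_C = 1/(ωC) = 5640 Ω
Parallel: admittances add. Y = 1/R + jωC
Y = (0.00139 + j0.000177) S
|Y| = 0.00140 S → |Z| = 1/|Y| = 714 Ω, ∠Z = −∠Y = -7.27°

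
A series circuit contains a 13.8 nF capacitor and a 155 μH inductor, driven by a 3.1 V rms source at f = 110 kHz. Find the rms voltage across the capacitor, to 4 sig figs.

142.4 V

ω = 2πf = 691200 rad/s
X_L = ωL = 107.1 Ω
X_C = 1/(ωC) = 104.8 Ω
Net reactance X = X_L − X_C = 2.283 Ω
Z = j2.283 Ω
|Z| = √(0² + 2.283²) = 2.283 Ω
I = V/|Z| = 1.358 A
V_C = I·|Z_C| = 1.358 × 104.8 = 142.4 V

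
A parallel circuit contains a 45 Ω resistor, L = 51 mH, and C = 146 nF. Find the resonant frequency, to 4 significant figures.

ω₀ = 1/√(LC) = 1/√(0.051 × 1.46e-07) = 11590 rad/s
f₀ = ω₀/(2π) = 1.844 kHz

1.844 kHz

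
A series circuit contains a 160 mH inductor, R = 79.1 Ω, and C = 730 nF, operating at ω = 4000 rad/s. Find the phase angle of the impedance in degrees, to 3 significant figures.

X_L = ωL = 640 Ω
X_C = 1/(ωC) = 342 Ω
Net reactance X = X_L − X_C = 298 Ω
Z = 79.1 + j298 Ω
|Z| = √(79.1² + 298²) = 308 Ω
∠Z = arctan(298/79.1) = 75.1°

75.1°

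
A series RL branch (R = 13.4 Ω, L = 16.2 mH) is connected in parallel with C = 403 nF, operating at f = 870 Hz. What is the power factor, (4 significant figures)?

ω = 2πf = 5466 rad/s
X_L = ωL = 88.56 Ω
X_C = 1/(ωC) = 453.9 Ω
Branch 1 (R+jX_L): Z₁ = 13.40 + j88.56 Ω, |Z₁| = 89.56 Ω
Branch 2 (−jX_C): Z₂ = −j453.9 Ω
Parallel: Z = Z₁Z₂/(Z₁+Z₂), |Z| = 111.2 Ω, ∠Z = 79.30°
cos φ = cos(79.30°) = 0.1858

0.1858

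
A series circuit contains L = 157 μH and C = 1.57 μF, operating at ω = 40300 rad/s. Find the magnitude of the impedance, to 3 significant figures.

9.48 Ω

X_L = ωL = 6.33 Ω
X_C = 1/(ωC) = 15.8 Ω
Net reactance X = X_L − X_C = -9.48 Ω
Z = − j9.48 Ω
|Z| = √(0² + 9.48²) = 9.48 Ω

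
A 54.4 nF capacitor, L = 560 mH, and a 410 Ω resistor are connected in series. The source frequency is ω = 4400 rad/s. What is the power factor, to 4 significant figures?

X_L = ωL = 2464 Ω
X_C = 1/(ωC) = 4178 Ω
Net reactance X = X_L − X_C = -1714 Ω
Z = 410.0 − j1714 Ω
|Z| = √(410.0² + 1714²) = 1762 Ω
∠Z = arctan(-1714/410.0) = -76.55°
cos φ = cos(-76.55°) = 0.2327

0.2327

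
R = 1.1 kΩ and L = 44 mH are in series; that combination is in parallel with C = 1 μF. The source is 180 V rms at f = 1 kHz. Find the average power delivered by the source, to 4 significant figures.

27.70 W

ω = 2πf = 6283 rad/s
X_L = ωL = 276.5 Ω
X_C = 1/(ωC) = 159.2 Ω
Branch 1 (R+jX_L): Z₁ = 1100 + j276.5 Ω, |Z₁| = 1134 Ω
Branch 2 (−jX_C): Z₂ = −j159.2 Ω
Parallel: Z = Z₁Z₂/(Z₁+Z₂), |Z| = 163.2 Ω, ∠Z = -81.98°
I = V/|Z| = 1.103 A
P = VI cos φ = 180 × 1.103 × cos(-81.98°) = 27.70 W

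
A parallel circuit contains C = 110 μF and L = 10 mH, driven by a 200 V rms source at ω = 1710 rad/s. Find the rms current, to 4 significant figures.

X_L = ωL = 17.10 Ω
X_C = 1/(ωC) = 5.316 Ω
Parallel: admittances add. Y = 1/(jωL) + jωC
Y = (0 + j0.1296) S
|Y| = 0.1296 S → |Z| = 1/|Y| = 7.715 Ω, ∠Z = −∠Y = -90.00°
I = V/|Z| = 200/7.715 = 25.92 A

25.92 A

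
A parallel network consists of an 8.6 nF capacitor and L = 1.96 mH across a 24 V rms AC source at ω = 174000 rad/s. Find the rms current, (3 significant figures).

X_L = ωL = 341 Ω
X_C = 1/(ωC) = 668 Ω
Parallel: admittances add. Y = 1/(jωL) + jωC
Y = (0 − j0.00144) S
|Y| = 0.00144 S → |Z| = 1/|Y| = 696 Ω, ∠Z = −∠Y = 90.0°
I = V/|Z| = 24/696 = 34.5 mA

34.5 mA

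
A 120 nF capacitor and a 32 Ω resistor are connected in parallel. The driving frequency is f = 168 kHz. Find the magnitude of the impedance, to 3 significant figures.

ω = 2πf = 1.056e+06 rad/s
X_C = 1/(ωC) = 7.89 Ω
Parallel: admittances add. Y = 1/R + jωC
Y = (0.0312 + j0.127) S
|Y| = 0.130 S → |Z| = 1/|Y| = 7.66 Ω, ∠Z = −∠Y = -76.1°

7.66 Ω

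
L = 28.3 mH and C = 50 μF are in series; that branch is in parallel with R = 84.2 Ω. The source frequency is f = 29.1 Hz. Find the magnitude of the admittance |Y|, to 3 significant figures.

ω = 2πf = 182.8 rad/s
X_L = ωL = 5.17 Ω
X_C = 1/(ωC) = 109 Ω
Branch 1: Z₁ = R = 84.2 Ω
Branch 2 (series LC): Z₂ = j(X_L − X_C) = −j104 Ω
Parallel: Z = Z₁Z₂/(Z₁+Z₂), |Z| = 65.5 Ω, ∠Z = -38.9°
|Y| = 1/|Z| = 15.3 mS

15.3 mS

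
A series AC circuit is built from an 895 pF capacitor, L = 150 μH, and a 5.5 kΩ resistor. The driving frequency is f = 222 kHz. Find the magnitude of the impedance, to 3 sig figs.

ω = 2πf = 1.395e+06 rad/s
X_L = ωL = 209 Ω
X_C = 1/(ωC) = 801 Ω
Net reactance X = X_L − X_C = -592 Ω
Z = 5500 − j592 Ω
|Z| = √(5500² + 592²) = 5530 Ω

5530 Ω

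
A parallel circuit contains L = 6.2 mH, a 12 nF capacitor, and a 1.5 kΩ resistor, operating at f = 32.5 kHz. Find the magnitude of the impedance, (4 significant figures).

ω = 2πf = 204200 rad/s
X_L = ωL = 1266 Ω
X_C = 1/(ωC) = 408.1 Ω
Parallel: admittances add. Y = 1/R + 1/(jωL) + jωC
Y = (0.0006667 + j0.001661) S
|Y| = 0.001789 S → |Z| = 1/|Y| = 558.8 Ω, ∠Z = −∠Y = -68.13°

558.8 Ω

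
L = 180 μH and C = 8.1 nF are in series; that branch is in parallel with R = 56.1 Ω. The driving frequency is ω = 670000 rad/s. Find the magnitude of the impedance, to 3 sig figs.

X_L = ωL = 121 Ω
X_C = 1/(ωC) = 184 Ω
Branch 1: Z₁ = R = 56.1 Ω
Branch 2 (series LC): Z₂ = j(X_L − X_C) = −j63.7 Ω
Parallel: Z = Z₁Z₂/(Z₁+Z₂), |Z| = 42.1 Ω, ∠Z = -41.4°

42.1 Ω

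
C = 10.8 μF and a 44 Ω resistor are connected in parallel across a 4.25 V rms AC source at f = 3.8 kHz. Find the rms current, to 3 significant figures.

ω = 2πf = 23880 rad/s
X_C = 1/(ωC) = 3.88 Ω
Parallel: admittances add. Y = 1/R + jωC
Y = (0.0227 + j0.258) S
|Y| = 0.259 S → |Z| = 1/|Y| = 3.86 Ω, ∠Z = −∠Y = -85.0°
I = V/|Z| = 4.25/3.86 = 1.10 A

1.10 A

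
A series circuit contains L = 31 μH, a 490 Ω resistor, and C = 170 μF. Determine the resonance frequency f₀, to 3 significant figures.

ω₀ = 1/√(LC) = 1/√(3.1e-05 × 0.00017) = 13780 rad/s
f₀ = ω₀/(2π) = 2.19 kHz

2.19 kHz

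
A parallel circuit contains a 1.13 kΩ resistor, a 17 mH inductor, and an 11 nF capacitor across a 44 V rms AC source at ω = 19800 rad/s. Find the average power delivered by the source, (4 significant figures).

X_L = ωL = 336.6 Ω
X_C = 1/(ωC) = 4591 Ω
Parallel: admittances add. Y = 1/R + 1/(jωL) + jωC
Y = (0.0008850 − j0.002753) S
|Y| = 0.002892 S → |Z| = 1/|Y| = 345.8 Ω, ∠Z = −∠Y = 72.18°
I = V/|Z| = 127.2 mA
P = VI cos φ = 44 × 0.1272 × cos(72.18°) = 1.713 W

1.713 W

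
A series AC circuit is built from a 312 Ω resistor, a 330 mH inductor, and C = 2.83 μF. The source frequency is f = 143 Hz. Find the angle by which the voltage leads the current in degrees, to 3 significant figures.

ω = 2πf = 898.5 rad/s
X_L = ωL = 297 Ω
X_C = 1/(ωC) = 393 Ω
Net reactance X = X_L − X_C = -96.8 Ω
Z = 312 − j96.8 Ω
|Z| = √(312² + 96.8²) = 327 Ω
∠Z = arctan(-96.8/312) = -17.2°

-17.2°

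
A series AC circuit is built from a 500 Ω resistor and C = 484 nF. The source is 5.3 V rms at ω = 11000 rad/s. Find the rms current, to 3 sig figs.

9.92 mA

X_C = 1/(ωC) = 188 Ω
Z = 500 − j188 Ω
|Z| = √(500² + 188²) = 534 Ω
I = V/|Z| = 5.3/534 = 9.92 mA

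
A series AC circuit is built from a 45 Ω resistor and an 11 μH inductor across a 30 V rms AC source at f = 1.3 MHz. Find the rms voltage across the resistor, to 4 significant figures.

ω = 2πf = 8.168e+06 rad/s
X_L = ωL = 89.85 Ω
Z = 45.00 + j89.85 Ω
|Z| = √(45.00² + 89.85²) = 100.5 Ω
I = V/|Z| = 298.5 mA
V_R = I·|Z_R| = 0.2985 × 45.00 = 13.43 V

13.43 V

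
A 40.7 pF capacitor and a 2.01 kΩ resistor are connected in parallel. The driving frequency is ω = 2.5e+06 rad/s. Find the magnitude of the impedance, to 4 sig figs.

X_C = 1/(ωC) = 9828 Ω
Parallel: admittances add. Y = 1/R + jωC
Y = (0.0004975 + j0.0001017) S
|Y| = 0.0005078 S → |Z| = 1/|Y| = 1969 Ω, ∠Z = −∠Y = -11.56°

1969 Ω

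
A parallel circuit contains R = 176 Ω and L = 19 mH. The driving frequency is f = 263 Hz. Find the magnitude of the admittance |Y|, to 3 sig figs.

32.4 mS

ω = 2πf = 1652 rad/s
X_L = ωL = 31.4 Ω
Parallel: admittances add. Y = 1/R + 1/(jωL)
Y = (0.00568 − j0.0319) S
|Y| = 0.0324 S → |Z| = 1/|Y| = 30.9 Ω, ∠Z = −∠Y = 79.9°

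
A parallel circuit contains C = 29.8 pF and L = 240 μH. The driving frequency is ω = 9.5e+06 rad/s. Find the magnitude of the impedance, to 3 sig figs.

6430 Ω

X_L = ωL = 2280 Ω
X_C = 1/(ωC) = 3530 Ω
Parallel: admittances add. Y = 1/(jωL) + jωC
Y = (0 − j0.000155) S
|Y| = 0.000155 S → |Z| = 1/|Y| = 6430 Ω, ∠Z = −∠Y = 90.0°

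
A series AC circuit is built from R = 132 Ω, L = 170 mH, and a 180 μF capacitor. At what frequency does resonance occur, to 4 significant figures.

28.77 Hz

ω₀ = 1/√(LC) = 1/√(0.17 × 0.00018) = 180.8 rad/s
f₀ = ω₀/(2π) = 28.77 Hz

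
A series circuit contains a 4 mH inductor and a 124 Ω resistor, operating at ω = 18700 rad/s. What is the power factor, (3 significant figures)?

0.856

X_L = ωL = 74.8 Ω
Z = 124 + j74.8 Ω
|Z| = √(124² + 74.8²) = 145 Ω
∠Z = arctan(74.8/124) = 31.1°
cos φ = cos(31.1°) = 0.856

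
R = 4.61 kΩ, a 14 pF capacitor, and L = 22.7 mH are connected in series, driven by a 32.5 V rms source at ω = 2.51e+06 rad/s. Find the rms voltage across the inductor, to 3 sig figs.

64.1 V

X_L = ωL = 57000 Ω
X_C = 1/(ωC) = 28500 Ω
Net reactance X = X_L − X_C = 28500 Ω
Z = 4610 + j28500 Ω
|Z| = √(4610² + 28500²) = 28900 Ω
I = V/|Z| = 1.12 mA
V_L = I·|Z_L| = 0.00112 × 57000 = 64.1 V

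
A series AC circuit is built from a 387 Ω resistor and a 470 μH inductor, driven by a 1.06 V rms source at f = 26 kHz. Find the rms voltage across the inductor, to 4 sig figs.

0.2063 V

ω = 2πf = 163400 rad/s
X_L = ωL = 76.78 Ω
Z = 387.0 + j76.78 Ω
|Z| = √(387.0² + 76.78²) = 394.5 Ω
I = V/|Z| = 2.687 mA
V_L = I·|Z_L| = 0.002687 × 76.78 = 0.2063 V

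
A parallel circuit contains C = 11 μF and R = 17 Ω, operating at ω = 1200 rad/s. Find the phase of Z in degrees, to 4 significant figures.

-12.65°

X_C = 1/(ωC) = 75.76 Ω
Parallel: admittances add. Y = 1/R + jωC
Y = (0.05882 + j0.01320) S
|Y| = 0.06029 S → |Z| = 1/|Y| = 16.59 Ω, ∠Z = −∠Y = -12.65°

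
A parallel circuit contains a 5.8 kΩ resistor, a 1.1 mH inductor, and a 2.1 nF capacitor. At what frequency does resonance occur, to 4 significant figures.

104.7 kHz

ω₀ = 1/√(LC) = 1/√(0.0011 × 2.1e-09) = 658000 rad/s
f₀ = ω₀/(2π) = 104.7 kHz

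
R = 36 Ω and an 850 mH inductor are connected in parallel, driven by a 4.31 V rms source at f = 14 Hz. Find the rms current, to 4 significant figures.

132.9 mA

ω = 2πf = 87.96 rad/s
X_L = ωL = 74.77 Ω
Parallel: admittances add. Y = 1/R + 1/(jωL)
Y = (0.02778 − j0.01337) S
|Y| = 0.03083 S → |Z| = 1/|Y| = 32.44 Ω, ∠Z = −∠Y = 25.71°
I = V/|Z| = 4.31/32.44 = 132.9 mA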